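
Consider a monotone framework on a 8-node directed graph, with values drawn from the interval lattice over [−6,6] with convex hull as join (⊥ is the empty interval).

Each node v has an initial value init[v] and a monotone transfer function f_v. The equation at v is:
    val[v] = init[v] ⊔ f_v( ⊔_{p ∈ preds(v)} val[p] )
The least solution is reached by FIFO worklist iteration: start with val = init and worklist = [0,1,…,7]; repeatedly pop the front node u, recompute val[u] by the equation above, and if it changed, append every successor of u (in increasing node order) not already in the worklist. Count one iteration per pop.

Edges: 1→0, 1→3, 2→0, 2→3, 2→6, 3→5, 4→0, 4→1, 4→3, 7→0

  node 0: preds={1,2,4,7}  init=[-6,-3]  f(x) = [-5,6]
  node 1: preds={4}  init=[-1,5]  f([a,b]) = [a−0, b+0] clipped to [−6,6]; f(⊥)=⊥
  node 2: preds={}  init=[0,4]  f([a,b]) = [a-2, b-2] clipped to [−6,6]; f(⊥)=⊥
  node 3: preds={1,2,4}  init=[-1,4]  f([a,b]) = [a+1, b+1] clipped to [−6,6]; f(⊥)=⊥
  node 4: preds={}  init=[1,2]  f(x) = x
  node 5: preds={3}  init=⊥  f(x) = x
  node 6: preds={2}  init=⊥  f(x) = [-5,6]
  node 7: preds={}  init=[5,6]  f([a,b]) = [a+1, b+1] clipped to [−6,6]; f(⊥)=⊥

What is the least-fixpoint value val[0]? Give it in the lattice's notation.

[-6,6]

Worklist (8 pops):
  #1 pop 0: in=[-1,6] → [-6,6] (was [-6,-3]); enqueue []
  #2 pop 1: in=[1,2] → [-1,5] (no change)
  #3 pop 2: in=⊥ → [0,4] (no change)
  #4 pop 3: in=[-1,5] → [-1,6] (was [-1,4]); enqueue []
  #5 pop 4: in=⊥ → [1,2] (no change)
  #6 pop 5: in=[-1,6] → [-1,6] (was ⊥); enqueue []
  #7 pop 6: in=[0,4] → [-5,6] (was ⊥); enqueue []
  #8 pop 7: in=⊥ → [5,6] (no change)

Fixpoint:
  val[0] = [-6,6]
  val[1] = [-1,5]
  val[2] = [0,4]
  val[3] = [-1,6]
  val[4] = [1,2]
  val[5] = [-1,6]
  val[6] = [-5,6]
  val[7] = [5,6]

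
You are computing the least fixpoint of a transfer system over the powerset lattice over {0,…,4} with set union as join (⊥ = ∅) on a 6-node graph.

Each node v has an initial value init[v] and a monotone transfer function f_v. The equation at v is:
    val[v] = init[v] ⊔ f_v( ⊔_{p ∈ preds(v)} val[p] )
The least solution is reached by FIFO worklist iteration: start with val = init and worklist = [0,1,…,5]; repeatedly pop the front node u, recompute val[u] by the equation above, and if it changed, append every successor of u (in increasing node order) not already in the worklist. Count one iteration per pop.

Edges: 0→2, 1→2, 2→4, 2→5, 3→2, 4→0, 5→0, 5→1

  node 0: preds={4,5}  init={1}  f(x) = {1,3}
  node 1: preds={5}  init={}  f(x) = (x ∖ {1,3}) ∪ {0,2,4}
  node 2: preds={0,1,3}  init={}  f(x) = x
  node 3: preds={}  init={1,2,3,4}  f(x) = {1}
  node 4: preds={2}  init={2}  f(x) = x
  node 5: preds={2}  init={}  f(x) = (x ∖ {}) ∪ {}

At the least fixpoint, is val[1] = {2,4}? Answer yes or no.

Trace (8 dequeues):
  [1] u=0 | in {2} | out {1,3} | prev {1} | push {}
  [2] u=1 | in {} | out {0,2,4} | prev {} | push {}
  [3] u=2 | in {0,1,2,3,4} | out {0,1,2,3,4} | prev {} | push {}
  [4] u=3 | in {} | out {1,2,3,4} | ==
  [5] u=4 | in {0,1,2,3,4} | out {0,1,2,3,4} | prev {2} | push {0}
  [6] u=5 | in {0,1,2,3,4} | out {0,1,2,3,4} | prev {} | push {1}
  [7] u=0 | in {0,1,2,3,4} | out {1,3} | ==
  [8] u=1 | in {0,1,2,3,4} | out {0,2,4} | ==

Converged values:
  [0] {1,3}
  [1] {0,2,4}
  [2] {0,1,2,3,4}
  [3] {1,2,3,4}
  [4] {0,1,2,3,4}
  [5] {0,1,2,3,4}

no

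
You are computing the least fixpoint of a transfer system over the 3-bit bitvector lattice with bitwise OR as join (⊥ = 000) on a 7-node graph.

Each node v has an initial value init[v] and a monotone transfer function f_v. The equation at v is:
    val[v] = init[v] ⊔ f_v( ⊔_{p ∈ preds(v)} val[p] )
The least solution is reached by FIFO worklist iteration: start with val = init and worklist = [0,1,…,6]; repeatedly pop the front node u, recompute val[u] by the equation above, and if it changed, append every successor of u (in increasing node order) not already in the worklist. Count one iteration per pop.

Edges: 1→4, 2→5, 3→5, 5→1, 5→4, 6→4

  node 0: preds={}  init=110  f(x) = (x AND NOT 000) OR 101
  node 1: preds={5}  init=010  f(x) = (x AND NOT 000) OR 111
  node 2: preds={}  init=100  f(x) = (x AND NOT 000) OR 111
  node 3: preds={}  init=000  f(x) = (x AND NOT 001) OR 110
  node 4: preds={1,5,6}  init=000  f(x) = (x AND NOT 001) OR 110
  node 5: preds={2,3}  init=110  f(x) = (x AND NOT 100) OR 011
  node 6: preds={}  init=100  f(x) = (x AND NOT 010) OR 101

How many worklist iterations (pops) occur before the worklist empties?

9

Iteration log — 9 steps:
  step 1. node 0  ⊔preds=000  new=111  old=110  +wl: 
  step 2. node 1  ⊔preds=110  new=111  old=010  +wl: 
  step 3. node 2  ⊔preds=000  new=111  old=100  +wl: 
  step 4. node 3  ⊔preds=000  new=110  old=000  +wl: 
  step 5. node 4  ⊔preds=111  new=110  old=000  +wl: 
  step 6. node 5  ⊔preds=111  new=111  old=110  +wl: 1,4
  step 7. node 6  ⊔preds=000  new=101  old=100  +wl: 
  step 8. node 1  ⊔preds=111  new=111  stable
  step 9. node 4  ⊔preds=111  new=110  stable

Least fixpoint reached:
  node 0: 111
  node 1: 111
  node 2: 111
  node 3: 110
  node 4: 110
  node 5: 111
  node 6: 101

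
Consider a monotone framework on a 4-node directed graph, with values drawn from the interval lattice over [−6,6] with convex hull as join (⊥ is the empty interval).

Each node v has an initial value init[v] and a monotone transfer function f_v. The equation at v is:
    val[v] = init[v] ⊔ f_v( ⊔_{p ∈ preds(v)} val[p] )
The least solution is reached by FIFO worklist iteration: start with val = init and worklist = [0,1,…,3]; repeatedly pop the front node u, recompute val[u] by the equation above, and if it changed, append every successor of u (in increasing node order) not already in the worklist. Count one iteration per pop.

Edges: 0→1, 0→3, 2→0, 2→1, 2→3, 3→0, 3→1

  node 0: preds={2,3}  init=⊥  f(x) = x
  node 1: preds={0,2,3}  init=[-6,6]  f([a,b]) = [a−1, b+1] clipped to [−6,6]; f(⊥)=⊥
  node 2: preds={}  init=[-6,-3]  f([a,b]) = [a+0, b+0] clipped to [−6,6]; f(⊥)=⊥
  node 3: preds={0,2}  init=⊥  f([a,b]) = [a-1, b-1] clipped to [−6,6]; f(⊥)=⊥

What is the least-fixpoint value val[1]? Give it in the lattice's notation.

Iteration log — 6 steps:
  step 1. node 0  ⊔preds=[-6,-3]  new=[-6,-3]  old=⊥  +wl: 
  step 2. node 1  ⊔preds=[-6,-3]  new=[-6,6]  stable
  step 3. node 2  ⊔preds=⊥  new=[-6,-3]  stable
  step 4. node 3  ⊔preds=[-6,-3]  new=[-6,-4]  old=⊥  +wl: 0,1
  step 5. node 0  ⊔preds=[-6,-3]  new=[-6,-3]  stable
  step 6. node 1  ⊔preds=[-6,-3]  new=[-6,6]  stable

Least fixpoint reached:
  node 0: [-6,-3]
  node 1: [-6,6]
  node 2: [-6,-3]
  node 3: [-6,-4]

[-6,6]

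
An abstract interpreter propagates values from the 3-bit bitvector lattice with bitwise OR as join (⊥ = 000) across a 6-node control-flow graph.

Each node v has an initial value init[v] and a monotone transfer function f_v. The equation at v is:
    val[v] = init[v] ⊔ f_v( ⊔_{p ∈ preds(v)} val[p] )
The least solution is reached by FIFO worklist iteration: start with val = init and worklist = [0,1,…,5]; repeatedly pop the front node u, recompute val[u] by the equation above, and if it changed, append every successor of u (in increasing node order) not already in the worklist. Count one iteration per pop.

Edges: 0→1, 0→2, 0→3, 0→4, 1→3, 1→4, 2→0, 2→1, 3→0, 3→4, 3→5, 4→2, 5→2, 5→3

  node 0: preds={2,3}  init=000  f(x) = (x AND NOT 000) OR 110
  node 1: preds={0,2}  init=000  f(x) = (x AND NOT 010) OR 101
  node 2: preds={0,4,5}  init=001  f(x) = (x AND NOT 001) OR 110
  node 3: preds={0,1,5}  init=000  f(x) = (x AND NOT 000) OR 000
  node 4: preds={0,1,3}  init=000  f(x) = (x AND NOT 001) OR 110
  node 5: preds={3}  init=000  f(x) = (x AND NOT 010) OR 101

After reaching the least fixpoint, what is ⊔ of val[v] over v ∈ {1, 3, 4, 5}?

111

Iteration log — 10 steps:
  step 1. node 0  ⊔preds=001  new=111  old=000  +wl: 
  step 2. node 1  ⊔preds=111  new=101  old=000  +wl: 
  step 3. node 2  ⊔preds=111  new=111  old=001  +wl: 0,1
  step 4. node 3  ⊔preds=111  new=111  old=000  +wl: 
  step 5. node 4  ⊔preds=111  new=110  old=000  +wl: 2
  step 6. node 5  ⊔preds=111  new=101  old=000  +wl: 3
  step 7. node 0  ⊔preds=111  new=111  stable
  step 8. node 1  ⊔preds=111  new=101  stable
  step 9. node 2  ⊔preds=111  new=111  stable
  step 10. node 3  ⊔preds=111  new=111  stable

Least fixpoint reached:
  node 0: 111
  node 1: 101
  node 2: 111
  node 3: 111
  node 4: 110
  node 5: 101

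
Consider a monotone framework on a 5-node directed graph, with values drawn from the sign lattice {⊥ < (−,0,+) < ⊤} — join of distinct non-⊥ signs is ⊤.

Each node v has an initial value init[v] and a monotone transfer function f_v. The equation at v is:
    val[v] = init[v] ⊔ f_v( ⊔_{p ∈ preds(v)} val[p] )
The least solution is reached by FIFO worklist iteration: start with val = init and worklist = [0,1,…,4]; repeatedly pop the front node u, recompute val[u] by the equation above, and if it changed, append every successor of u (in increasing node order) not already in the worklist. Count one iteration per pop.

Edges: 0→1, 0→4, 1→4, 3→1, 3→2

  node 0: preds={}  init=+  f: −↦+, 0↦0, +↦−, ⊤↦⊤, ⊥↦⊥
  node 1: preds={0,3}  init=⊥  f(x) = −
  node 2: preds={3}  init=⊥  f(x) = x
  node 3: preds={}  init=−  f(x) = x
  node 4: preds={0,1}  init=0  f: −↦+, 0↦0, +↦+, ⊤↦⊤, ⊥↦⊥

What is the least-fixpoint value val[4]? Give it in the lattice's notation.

⊤

Iteration log — 5 steps:
  step 1. node 0  ⊔preds=⊥  new=+  stable
  step 2. node 1  ⊔preds=⊤  new=−  old=⊥  +wl: 
  step 3. node 2  ⊔preds=−  new=−  old=⊥  +wl: 
  step 4. node 3  ⊔preds=⊥  new=−  stable
  step 5. node 4  ⊔preds=⊤  new=⊤  old=0  +wl: 

Least fixpoint reached:
  node 0: +
  node 1: −
  node 2: −
  node 3: −
  node 4: ⊤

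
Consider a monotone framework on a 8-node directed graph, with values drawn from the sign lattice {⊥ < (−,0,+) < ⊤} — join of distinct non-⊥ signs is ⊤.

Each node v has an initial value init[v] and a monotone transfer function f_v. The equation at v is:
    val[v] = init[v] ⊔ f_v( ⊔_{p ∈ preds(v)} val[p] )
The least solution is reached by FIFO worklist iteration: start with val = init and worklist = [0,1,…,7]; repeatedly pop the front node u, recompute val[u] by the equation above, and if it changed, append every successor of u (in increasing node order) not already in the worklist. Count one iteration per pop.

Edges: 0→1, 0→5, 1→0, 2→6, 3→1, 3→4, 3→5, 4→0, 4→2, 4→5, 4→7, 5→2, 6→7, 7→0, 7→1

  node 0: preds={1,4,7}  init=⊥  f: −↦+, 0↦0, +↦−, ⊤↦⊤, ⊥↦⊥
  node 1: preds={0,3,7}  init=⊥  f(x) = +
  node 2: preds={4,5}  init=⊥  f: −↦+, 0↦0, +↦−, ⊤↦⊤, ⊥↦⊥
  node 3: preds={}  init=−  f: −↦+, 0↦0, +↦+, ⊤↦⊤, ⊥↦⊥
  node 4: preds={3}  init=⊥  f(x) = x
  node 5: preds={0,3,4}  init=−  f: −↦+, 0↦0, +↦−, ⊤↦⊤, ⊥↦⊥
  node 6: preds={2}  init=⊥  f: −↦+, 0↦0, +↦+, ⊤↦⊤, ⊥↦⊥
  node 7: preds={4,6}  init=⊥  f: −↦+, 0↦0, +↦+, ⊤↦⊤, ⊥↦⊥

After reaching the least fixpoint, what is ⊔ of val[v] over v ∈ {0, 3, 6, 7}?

Worklist (14 pops):
  #1 pop 0: in=⊥ → ⊥ (no change)
  #2 pop 1: in=− → + (was ⊥); enqueue [0]
  #3 pop 2: in=− → + (was ⊥); enqueue []
  #4 pop 3: in=⊥ → − (no change)
  #5 pop 4: in=− → − (was ⊥); enqueue [2]
  #6 pop 5: in=− → ⊤ (was −); enqueue []
  #7 pop 6: in=+ → + (was ⊥); enqueue []
  #8 pop 7: in=⊤ → ⊤ (was ⊥); enqueue [1]
  #9 pop 0: in=⊤ → ⊤ (was ⊥); enqueue [5]
  #10 pop 2: in=⊤ → ⊤ (was +); enqueue [6]
  #11 pop 1: in=⊤ → + (no change)
  #12 pop 5: in=⊤ → ⊤ (no change)
  #13 pop 6: in=⊤ → ⊤ (was +); enqueue [7]
  #14 pop 7: in=⊤ → ⊤ (no change)

Fixpoint:
  val[0] = ⊤
  val[1] = +
  val[2] = ⊤
  val[3] = −
  val[4] = −
  val[5] = ⊤
  val[6] = ⊤
  val[7] = ⊤

⊤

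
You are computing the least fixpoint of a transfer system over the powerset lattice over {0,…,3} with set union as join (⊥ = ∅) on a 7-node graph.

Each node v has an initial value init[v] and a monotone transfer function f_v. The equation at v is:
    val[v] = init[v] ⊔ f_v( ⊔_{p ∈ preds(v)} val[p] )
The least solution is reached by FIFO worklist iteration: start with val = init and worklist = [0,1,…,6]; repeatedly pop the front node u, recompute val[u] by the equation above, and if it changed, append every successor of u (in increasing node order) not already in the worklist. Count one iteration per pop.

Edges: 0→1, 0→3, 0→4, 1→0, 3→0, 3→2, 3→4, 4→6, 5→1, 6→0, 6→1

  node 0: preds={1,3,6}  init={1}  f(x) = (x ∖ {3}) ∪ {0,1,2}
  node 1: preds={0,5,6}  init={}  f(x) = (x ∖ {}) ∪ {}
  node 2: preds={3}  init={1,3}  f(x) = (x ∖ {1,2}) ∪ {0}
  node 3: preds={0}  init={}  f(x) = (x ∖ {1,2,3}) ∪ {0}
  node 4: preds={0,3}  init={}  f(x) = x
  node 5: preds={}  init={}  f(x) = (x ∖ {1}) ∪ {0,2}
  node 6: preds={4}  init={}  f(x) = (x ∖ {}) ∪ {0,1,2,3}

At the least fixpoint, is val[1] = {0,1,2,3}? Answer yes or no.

yes

Iteration log — 11 steps:
  step 1. node 0  ⊔preds={}  new={0,1,2}  old={1}  +wl: 
  step 2. node 1  ⊔preds={0,1,2}  new={0,1,2}  old={}  +wl: 0
  step 3. node 2  ⊔preds={}  new={0,1,3}  old={1,3}  +wl: 
  step 4. node 3  ⊔preds={0,1,2}  new={0}  old={}  +wl: 2
  step 5. node 4  ⊔preds={0,1,2}  new={0,1,2}  old={}  +wl: 
  step 6. node 5  ⊔preds={}  new={0,2}  old={}  +wl: 1
  step 7. node 6  ⊔preds={0,1,2}  new={0,1,2,3}  old={}  +wl: 
  step 8. node 0  ⊔preds={0,1,2,3}  new={0,1,2}  stable
  step 9. node 2  ⊔preds={0}  new={0,1,3}  stable
  step 10. node 1  ⊔preds={0,1,2,3}  new={0,1,2,3}  old={0,1,2}  +wl: 0
  step 11. node 0  ⊔preds={0,1,2,3}  new={0,1,2}  stable

Least fixpoint reached:
  node 0: {0,1,2}
  node 1: {0,1,2,3}
  node 2: {0,1,3}
  node 3: {0}
  node 4: {0,1,2}
  node 5: {0,2}
  node 6: {0,1,2,3}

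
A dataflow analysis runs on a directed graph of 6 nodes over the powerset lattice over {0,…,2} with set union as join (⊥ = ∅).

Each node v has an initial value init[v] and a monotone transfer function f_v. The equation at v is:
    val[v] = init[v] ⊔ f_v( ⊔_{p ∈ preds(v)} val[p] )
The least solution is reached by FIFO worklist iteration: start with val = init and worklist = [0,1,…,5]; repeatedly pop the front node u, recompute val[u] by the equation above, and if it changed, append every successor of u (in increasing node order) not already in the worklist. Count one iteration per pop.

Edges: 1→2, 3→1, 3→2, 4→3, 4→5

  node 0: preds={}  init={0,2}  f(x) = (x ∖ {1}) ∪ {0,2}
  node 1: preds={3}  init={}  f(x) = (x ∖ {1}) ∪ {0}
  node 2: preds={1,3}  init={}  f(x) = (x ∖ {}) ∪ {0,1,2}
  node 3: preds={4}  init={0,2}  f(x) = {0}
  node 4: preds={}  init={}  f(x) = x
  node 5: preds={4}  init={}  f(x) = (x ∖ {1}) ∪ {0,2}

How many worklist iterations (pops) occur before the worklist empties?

6

Trace (6 dequeues):
  [1] u=0 | in {} | out {0,2} | ==
  [2] u=1 | in {0,2} | out {0,2} | prev {} | push {}
  [3] u=2 | in {0,2} | out {0,1,2} | prev {} | push {}
  [4] u=3 | in {} | out {0,2} | ==
  [5] u=4 | in {} | out {} | ==
  [6] u=5 | in {} | out {0,2} | prev {} | push {}

Converged values:
  [0] {0,2}
  [1] {0,2}
  [2] {0,1,2}
  [3] {0,2}
  [4] {}
  [5] {0,2}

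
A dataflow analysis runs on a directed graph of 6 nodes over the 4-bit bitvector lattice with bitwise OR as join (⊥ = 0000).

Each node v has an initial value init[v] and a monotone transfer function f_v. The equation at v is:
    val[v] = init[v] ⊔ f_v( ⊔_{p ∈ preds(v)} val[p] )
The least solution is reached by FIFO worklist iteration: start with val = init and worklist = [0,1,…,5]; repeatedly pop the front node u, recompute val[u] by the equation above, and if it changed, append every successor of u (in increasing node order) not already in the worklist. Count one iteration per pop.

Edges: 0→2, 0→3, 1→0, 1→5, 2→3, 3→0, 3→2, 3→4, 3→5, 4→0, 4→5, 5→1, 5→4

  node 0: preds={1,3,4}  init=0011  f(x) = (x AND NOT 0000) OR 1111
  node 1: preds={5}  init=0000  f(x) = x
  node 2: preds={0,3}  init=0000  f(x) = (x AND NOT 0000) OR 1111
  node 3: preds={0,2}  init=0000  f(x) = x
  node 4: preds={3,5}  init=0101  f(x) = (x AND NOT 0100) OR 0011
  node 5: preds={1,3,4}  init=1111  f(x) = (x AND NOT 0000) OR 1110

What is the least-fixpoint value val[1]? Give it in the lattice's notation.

Worklist (8 pops):
  #1 pop 0: in=0101 → 1111 (was 0011); enqueue []
  #2 pop 1: in=1111 → 1111 (was 0000); enqueue [0]
  #3 pop 2: in=1111 → 1111 (was 0000); enqueue []
  #4 pop 3: in=1111 → 1111 (was 0000); enqueue [2]
  #5 pop 4: in=1111 → 1111 (was 0101); enqueue []
  #6 pop 5: in=1111 → 1111 (no change)
  #7 pop 0: in=1111 → 1111 (no change)
  #8 pop 2: in=1111 → 1111 (no change)

Fixpoint:
  val[0] = 1111
  val[1] = 1111
  val[2] = 1111
  val[3] = 1111
  val[4] = 1111
  val[5] = 1111

1111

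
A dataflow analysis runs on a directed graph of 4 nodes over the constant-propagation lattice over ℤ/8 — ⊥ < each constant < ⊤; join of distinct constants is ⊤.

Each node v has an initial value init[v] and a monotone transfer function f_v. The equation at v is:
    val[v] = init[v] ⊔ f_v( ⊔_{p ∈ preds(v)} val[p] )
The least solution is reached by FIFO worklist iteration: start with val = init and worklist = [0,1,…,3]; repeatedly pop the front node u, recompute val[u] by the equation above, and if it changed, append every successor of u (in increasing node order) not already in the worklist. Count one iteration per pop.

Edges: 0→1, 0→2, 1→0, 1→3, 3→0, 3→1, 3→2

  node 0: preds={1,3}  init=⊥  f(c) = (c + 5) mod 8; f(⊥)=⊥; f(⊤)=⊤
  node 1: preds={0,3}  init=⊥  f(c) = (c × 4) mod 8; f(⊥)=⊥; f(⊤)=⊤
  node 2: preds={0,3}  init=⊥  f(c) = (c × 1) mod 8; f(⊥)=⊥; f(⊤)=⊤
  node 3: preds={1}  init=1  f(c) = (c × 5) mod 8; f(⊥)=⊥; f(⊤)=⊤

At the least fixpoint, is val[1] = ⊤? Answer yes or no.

Iteration log — 7 steps:
  step 1. node 0  ⊔preds=1  new=6  old=⊥  +wl: 
  step 2. node 1  ⊔preds=⊤  new=⊤  old=⊥  +wl: 0
  step 3. node 2  ⊔preds=⊤  new=⊤  old=⊥  +wl: 
  step 4. node 3  ⊔preds=⊤  new=⊤  old=1  +wl: 1,2
  step 5. node 0  ⊔preds=⊤  new=⊤  old=6  +wl: 
  step 6. node 1  ⊔preds=⊤  new=⊤  stable
  step 7. node 2  ⊔preds=⊤  new=⊤  stable

Least fixpoint reached:
  node 0: ⊤
  node 1: ⊤
  node 2: ⊤
  node 3: ⊤

yes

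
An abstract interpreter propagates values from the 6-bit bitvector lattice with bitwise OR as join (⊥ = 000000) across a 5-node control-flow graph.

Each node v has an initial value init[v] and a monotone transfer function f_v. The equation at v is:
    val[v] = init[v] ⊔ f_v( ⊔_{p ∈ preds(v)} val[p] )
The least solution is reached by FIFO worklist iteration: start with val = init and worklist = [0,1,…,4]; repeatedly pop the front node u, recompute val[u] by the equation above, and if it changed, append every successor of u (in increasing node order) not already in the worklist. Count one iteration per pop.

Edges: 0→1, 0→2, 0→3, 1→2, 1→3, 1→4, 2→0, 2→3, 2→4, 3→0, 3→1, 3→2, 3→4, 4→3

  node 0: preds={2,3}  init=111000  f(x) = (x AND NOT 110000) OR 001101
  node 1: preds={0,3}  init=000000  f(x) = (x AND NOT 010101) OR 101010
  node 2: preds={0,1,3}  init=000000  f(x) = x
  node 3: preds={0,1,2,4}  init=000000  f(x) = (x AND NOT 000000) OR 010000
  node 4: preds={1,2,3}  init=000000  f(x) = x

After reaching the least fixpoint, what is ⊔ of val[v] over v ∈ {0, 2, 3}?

111111

Trace (9 dequeues):
  [1] u=0 | in 000000 | out 111101 | prev 111000 | push {}
  [2] u=1 | in 111101 | out 101010 | prev 000000 | push {}
  [3] u=2 | in 111111 | out 111111 | prev 000000 | push {0}
  [4] u=3 | in 111111 | out 111111 | prev 000000 | push {1,2}
  [5] u=4 | in 111111 | out 111111 | prev 000000 | push {3}
  [6] u=0 | in 111111 | out 111111 | prev 111101 | push {}
  [7] u=1 | in 111111 | out 101010 | ==
  [8] u=2 | in 111111 | out 111111 | ==
  [9] u=3 | in 111111 | out 111111 | ==

Converged values:
  [0] 111111
  [1] 101010
  [2] 111111
  [3] 111111
  [4] 111111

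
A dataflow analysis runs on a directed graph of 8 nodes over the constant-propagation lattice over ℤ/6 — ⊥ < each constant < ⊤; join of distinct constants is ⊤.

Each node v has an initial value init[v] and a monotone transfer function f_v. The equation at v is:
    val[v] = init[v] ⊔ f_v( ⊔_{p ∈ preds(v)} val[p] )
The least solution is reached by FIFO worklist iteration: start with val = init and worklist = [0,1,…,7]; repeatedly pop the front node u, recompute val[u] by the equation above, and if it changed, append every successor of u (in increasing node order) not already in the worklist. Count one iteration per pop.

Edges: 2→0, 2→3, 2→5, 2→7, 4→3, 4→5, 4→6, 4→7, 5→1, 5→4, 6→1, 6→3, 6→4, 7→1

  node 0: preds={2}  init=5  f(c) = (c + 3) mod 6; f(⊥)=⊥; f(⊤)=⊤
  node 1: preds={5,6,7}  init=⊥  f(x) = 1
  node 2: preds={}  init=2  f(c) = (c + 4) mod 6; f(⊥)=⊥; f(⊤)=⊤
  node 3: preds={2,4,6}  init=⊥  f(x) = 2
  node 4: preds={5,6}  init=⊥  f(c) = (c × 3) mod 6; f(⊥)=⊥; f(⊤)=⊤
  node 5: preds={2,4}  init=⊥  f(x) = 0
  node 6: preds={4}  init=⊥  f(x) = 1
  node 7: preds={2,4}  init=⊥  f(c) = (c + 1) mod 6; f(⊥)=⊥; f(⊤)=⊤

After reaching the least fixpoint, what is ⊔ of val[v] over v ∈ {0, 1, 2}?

Trace (15 dequeues):
  [1] u=0 | in 2 | out 5 | ==
  [2] u=1 | in ⊥ | out 1 | prev ⊥ | push {}
  [3] u=2 | in ⊥ | out 2 | ==
  [4] u=3 | in 2 | out 2 | prev ⊥ | push {}
  [5] u=4 | in ⊥ | out ⊥ | ==
  [6] u=5 | in 2 | out 0 | prev ⊥ | push {1,4}
  [7] u=6 | in ⊥ | out 1 | prev ⊥ | push {3}
  [8] u=7 | in 2 | out 3 | prev ⊥ | push {}
  [9] u=1 | in ⊤ | out 1 | ==
  [10] u=4 | in ⊤ | out ⊤ | prev ⊥ | push {5,6,7}
  [11] u=3 | in ⊤ | out 2 | ==
  [12] u=5 | in ⊤ | out 0 | ==
  [13] u=6 | in ⊤ | out 1 | ==
  [14] u=7 | in ⊤ | out ⊤ | prev 3 | push {1}
  [15] u=1 | in ⊤ | out 1 | ==

Converged values:
  [0] 5
  [1] 1
  [2] 2
  [3] 2
  [4] ⊤
  [5] 0
  [6] 1
  [7] ⊤

⊤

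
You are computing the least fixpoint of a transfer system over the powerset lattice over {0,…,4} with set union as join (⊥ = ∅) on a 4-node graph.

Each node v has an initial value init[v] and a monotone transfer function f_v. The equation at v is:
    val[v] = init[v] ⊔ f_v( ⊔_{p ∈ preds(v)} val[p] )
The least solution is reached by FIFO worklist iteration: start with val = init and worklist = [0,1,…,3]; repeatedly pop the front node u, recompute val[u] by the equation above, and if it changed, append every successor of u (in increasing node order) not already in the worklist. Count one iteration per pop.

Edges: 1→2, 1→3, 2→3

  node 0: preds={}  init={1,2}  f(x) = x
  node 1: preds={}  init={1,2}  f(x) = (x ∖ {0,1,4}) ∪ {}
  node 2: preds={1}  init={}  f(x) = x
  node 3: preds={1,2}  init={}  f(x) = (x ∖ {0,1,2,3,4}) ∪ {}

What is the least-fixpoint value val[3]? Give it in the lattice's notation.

Trace (4 dequeues):
  [1] u=0 | in {} | out {1,2} | ==
  [2] u=1 | in {} | out {1,2} | ==
  [3] u=2 | in {1,2} | out {1,2} | prev {} | push {}
  [4] u=3 | in {1,2} | out {} | ==

Converged values:
  [0] {1,2}
  [1] {1,2}
  [2] {1,2}
  [3] {}

{}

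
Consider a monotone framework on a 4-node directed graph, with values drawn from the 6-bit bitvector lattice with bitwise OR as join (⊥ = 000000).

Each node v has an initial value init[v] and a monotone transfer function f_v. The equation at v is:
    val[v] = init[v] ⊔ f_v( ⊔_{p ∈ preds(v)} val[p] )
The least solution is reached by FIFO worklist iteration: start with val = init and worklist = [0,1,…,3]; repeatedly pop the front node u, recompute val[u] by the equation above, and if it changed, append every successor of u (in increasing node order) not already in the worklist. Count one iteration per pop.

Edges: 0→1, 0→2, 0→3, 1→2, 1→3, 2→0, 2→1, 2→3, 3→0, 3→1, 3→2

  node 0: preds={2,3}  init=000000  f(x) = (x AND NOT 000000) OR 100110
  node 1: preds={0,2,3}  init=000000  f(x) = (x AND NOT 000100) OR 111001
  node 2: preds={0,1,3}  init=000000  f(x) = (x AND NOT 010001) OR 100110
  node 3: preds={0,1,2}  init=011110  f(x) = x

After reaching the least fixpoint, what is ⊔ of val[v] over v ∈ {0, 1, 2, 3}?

Trace (8 dequeues):
  [1] u=0 | in 011110 | out 111110 | prev 000000 | push {}
  [2] u=1 | in 111110 | out 111011 | prev 000000 | push {}
  [3] u=2 | in 111111 | out 101110 | prev 000000 | push {0,1}
  [4] u=3 | in 111111 | out 111111 | prev 011110 | push {2}
  [5] u=0 | in 111111 | out 111111 | prev 111110 | push {3}
  [6] u=1 | in 111111 | out 111011 | ==
  [7] u=2 | in 111111 | out 101110 | ==
  [8] u=3 | in 111111 | out 111111 | ==

Converged values:
  [0] 111111
  [1] 111011
  [2] 101110
  [3] 111111

111111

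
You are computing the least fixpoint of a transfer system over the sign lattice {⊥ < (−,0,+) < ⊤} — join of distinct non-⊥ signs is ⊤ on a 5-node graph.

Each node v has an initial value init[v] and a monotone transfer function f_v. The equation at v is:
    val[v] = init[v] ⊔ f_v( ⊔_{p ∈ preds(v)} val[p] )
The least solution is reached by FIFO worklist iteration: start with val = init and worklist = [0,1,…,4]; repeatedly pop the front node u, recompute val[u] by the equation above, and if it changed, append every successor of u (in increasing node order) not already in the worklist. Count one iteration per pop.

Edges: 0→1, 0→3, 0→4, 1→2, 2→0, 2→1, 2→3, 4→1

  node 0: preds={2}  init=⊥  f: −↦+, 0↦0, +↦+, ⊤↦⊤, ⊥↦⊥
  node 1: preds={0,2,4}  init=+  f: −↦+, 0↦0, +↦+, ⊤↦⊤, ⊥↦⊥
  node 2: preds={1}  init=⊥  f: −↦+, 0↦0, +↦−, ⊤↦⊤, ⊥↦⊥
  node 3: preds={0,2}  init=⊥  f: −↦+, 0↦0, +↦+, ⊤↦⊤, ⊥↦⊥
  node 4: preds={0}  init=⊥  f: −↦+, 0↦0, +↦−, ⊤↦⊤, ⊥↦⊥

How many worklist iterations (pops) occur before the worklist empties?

Trace (16 dequeues):
  [1] u=0 | in ⊥ | out ⊥ | ==
  [2] u=1 | in ⊥ | out + | ==
  [3] u=2 | in + | out − | prev ⊥ | push {0,1}
  [4] u=3 | in − | out + | prev ⊥ | push {}
  [5] u=4 | in ⊥ | out ⊥ | ==
  [6] u=0 | in − | out + | prev ⊥ | push {3,4}
  [7] u=1 | in ⊤ | out ⊤ | prev + | push {2}
  [8] u=3 | in ⊤ | out ⊤ | prev + | push {}
  [9] u=4 | in + | out − | prev ⊥ | push {1}
  [10] u=2 | in ⊤ | out ⊤ | prev − | push {0,3}
  [11] u=1 | in ⊤ | out ⊤ | ==
  [12] u=0 | in ⊤ | out ⊤ | prev + | push {1,4}
  [13] u=3 | in ⊤ | out ⊤ | ==
  [14] u=1 | in ⊤ | out ⊤ | ==
  [15] u=4 | in ⊤ | out ⊤ | prev − | push {1}
  [16] u=1 | in ⊤ | out ⊤ | ==

Converged values:
  [0] ⊤
  [1] ⊤
  [2] ⊤
  [3] ⊤
  [4] ⊤

16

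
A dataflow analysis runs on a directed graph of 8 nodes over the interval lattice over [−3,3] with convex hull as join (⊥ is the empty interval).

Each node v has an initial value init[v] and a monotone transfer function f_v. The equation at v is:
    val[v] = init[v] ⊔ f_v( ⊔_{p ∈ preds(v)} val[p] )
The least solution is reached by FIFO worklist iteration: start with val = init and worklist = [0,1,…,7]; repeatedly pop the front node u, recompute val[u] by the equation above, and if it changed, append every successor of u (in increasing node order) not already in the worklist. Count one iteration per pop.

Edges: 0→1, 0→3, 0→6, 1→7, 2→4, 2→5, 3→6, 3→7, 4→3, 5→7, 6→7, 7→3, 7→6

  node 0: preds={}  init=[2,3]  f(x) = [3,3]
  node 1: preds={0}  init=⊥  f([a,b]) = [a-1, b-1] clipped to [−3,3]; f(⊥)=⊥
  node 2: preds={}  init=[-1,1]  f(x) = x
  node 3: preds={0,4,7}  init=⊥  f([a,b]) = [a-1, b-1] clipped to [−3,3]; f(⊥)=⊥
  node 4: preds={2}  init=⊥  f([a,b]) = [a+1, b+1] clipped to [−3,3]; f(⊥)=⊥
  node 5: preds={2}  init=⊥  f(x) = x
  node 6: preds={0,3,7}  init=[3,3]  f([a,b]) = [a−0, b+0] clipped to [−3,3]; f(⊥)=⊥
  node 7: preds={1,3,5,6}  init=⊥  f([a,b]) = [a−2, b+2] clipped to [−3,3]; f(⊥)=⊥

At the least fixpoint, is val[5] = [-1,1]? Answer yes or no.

Trace (11 dequeues):
  [1] u=0 | in ⊥ | out [2,3] | ==
  [2] u=1 | in [2,3] | out [1,2] | prev ⊥ | push {}
  [3] u=2 | in ⊥ | out [-1,1] | ==
  [4] u=3 | in [2,3] | out [1,2] | prev ⊥ | push {}
  [5] u=4 | in [-1,1] | out [0,2] | prev ⊥ | push {3}
  [6] u=5 | in [-1,1] | out [-1,1] | prev ⊥ | push {}
  [7] u=6 | in [1,3] | out [1,3] | prev [3,3] | push {}
  [8] u=7 | in [-1,3] | out [-3,3] | prev ⊥ | push {6}
  [9] u=3 | in [-3,3] | out [-3,2] | prev [1,2] | push {7}
  [10] u=6 | in [-3,3] | out [-3,3] | prev [1,3] | push {}
  [11] u=7 | in [-3,3] | out [-3,3] | ==

Converged values:
  [0] [2,3]
  [1] [1,2]
  [2] [-1,1]
  [3] [-3,2]
  [4] [0,2]
  [5] [-1,1]
  [6] [-3,3]
  [7] [-3,3]

yes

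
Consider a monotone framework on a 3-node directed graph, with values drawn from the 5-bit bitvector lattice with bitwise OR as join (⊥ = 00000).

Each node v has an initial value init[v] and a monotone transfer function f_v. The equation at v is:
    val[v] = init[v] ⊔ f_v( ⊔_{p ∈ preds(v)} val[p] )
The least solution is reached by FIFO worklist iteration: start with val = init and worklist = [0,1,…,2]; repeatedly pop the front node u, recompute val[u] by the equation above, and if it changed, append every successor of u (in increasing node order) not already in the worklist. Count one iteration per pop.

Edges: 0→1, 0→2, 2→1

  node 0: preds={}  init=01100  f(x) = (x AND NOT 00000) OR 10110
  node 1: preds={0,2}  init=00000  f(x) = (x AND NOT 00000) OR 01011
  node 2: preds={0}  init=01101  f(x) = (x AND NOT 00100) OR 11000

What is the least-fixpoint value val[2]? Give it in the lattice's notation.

Worklist (4 pops):
  #1 pop 0: in=00000 → 11110 (was 01100); enqueue []
  #2 pop 1: in=11111 → 11111 (was 00000); enqueue []
  #3 pop 2: in=11110 → 11111 (was 01101); enqueue [1]
  #4 pop 1: in=11111 → 11111 (no change)

Fixpoint:
  val[0] = 11110
  val[1] = 11111
  val[2] = 11111

11111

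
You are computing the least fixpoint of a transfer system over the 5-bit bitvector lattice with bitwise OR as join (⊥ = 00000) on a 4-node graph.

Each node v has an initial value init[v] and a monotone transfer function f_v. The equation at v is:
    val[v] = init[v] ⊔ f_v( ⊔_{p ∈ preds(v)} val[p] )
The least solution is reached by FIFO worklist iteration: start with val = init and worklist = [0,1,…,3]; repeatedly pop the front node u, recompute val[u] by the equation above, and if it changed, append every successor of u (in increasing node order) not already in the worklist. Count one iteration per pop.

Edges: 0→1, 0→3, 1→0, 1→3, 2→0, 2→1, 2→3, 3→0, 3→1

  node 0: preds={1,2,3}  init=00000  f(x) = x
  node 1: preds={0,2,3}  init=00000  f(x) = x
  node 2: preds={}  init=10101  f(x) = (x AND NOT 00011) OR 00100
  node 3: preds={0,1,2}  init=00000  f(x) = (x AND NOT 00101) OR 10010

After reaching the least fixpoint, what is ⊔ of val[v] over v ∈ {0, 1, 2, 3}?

10111

Trace (8 dequeues):
  [1] u=0 | in 10101 | out 10101 | prev 00000 | push {}
  [2] u=1 | in 10101 | out 10101 | prev 00000 | push {0}
  [3] u=2 | in 00000 | out 10101 | ==
  [4] u=3 | in 10101 | out 10010 | prev 00000 | push {1}
  [5] u=0 | in 10111 | out 10111 | prev 10101 | push {3}
  [6] u=1 | in 10111 | out 10111 | prev 10101 | push {0}
  [7] u=3 | in 10111 | out 10010 | ==
  [8] u=0 | in 10111 | out 10111 | ==

Converged values:
  [0] 10111
  [1] 10111
  [2] 10101
  [3] 10010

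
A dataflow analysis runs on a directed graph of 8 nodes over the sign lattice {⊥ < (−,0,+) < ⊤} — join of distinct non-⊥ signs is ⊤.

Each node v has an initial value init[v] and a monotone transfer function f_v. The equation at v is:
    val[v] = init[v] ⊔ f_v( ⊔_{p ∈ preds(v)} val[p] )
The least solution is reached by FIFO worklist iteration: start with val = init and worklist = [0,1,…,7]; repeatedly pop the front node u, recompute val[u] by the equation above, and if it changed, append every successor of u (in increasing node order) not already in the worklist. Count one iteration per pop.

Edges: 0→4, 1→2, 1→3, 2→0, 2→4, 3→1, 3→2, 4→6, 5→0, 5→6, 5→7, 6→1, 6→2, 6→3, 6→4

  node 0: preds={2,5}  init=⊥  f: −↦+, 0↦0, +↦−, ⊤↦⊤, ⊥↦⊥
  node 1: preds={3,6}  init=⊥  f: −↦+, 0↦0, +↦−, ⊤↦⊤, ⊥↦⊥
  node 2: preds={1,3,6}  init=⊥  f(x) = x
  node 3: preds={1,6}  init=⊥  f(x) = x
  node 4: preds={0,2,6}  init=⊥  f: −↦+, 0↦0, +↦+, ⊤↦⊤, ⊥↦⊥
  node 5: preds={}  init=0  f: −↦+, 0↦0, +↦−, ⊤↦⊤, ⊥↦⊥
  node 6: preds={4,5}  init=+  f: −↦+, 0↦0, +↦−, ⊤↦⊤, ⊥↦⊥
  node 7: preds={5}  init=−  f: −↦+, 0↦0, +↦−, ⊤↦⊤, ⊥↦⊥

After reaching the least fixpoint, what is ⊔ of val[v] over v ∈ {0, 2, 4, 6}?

Worklist (13 pops):
  #1 pop 0: in=0 → 0 (was ⊥); enqueue []
  #2 pop 1: in=+ → − (was ⊥); enqueue []
  #3 pop 2: in=⊤ → ⊤ (was ⊥); enqueue [0]
  #4 pop 3: in=⊤ → ⊤ (was ⊥); enqueue [1,2]
  #5 pop 4: in=⊤ → ⊤ (was ⊥); enqueue []
  #6 pop 5: in=⊥ → 0 (no change)
  #7 pop 6: in=⊤ → ⊤ (was +); enqueue [3,4]
  #8 pop 7: in=0 → ⊤ (was −); enqueue []
  #9 pop 0: in=⊤ → ⊤ (was 0); enqueue []
  #10 pop 1: in=⊤ → ⊤ (was −); enqueue []
  #11 pop 2: in=⊤ → ⊤ (no change)
  #12 pop 3: in=⊤ → ⊤ (no change)
  #13 pop 4: in=⊤ → ⊤ (no change)

Fixpoint:
  val[0] = ⊤
  val[1] = ⊤
  val[2] = ⊤
  val[3] = ⊤
  val[4] = ⊤
  val[5] = 0
  val[6] = ⊤
  val[7] = ⊤

⊤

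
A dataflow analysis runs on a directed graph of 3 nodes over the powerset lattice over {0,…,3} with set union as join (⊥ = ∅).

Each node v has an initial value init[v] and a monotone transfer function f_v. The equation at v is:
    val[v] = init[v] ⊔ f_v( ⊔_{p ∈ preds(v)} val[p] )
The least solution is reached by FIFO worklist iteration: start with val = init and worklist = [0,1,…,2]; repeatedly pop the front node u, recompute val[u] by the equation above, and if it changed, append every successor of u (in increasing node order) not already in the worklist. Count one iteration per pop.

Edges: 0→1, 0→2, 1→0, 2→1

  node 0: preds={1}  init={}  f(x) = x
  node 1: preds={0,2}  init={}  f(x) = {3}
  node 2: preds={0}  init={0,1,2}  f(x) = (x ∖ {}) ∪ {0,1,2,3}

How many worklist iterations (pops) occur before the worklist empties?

Trace (6 dequeues):
  [1] u=0 | in {} | out {} | ==
  [2] u=1 | in {0,1,2} | out {3} | prev {} | push {0}
  [3] u=2 | in {} | out {0,1,2,3} | prev {0,1,2} | push {1}
  [4] u=0 | in {3} | out {3} | prev {} | push {2}
  [5] u=1 | in {0,1,2,3} | out {3} | ==
  [6] u=2 | in {3} | out {0,1,2,3} | ==

Converged values:
  [0] {3}
  [1] {3}
  [2] {0,1,2,3}

6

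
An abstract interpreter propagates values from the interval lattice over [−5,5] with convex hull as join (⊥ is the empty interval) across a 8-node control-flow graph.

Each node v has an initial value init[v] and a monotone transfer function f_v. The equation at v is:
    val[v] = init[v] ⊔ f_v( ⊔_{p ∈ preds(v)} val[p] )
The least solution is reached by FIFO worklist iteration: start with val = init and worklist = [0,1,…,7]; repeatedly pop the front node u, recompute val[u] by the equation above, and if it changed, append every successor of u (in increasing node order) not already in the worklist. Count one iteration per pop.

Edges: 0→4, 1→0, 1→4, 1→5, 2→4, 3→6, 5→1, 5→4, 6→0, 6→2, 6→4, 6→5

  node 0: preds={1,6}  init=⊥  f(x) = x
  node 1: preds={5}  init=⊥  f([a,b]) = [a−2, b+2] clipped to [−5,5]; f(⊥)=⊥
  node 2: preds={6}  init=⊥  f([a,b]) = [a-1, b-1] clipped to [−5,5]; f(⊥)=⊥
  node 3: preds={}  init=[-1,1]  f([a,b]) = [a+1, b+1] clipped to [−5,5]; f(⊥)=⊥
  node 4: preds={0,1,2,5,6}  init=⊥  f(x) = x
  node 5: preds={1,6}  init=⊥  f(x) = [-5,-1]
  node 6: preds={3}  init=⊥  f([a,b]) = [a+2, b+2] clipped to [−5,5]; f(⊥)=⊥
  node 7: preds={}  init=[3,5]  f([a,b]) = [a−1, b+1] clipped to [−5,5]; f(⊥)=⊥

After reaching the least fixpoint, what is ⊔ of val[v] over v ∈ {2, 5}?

Iteration log — 14 steps:
  step 1. node 0  ⊔preds=⊥  new=⊥  stable
  step 2. node 1  ⊔preds=⊥  new=⊥  stable
  step 3. node 2  ⊔preds=⊥  new=⊥  stable
  step 4. node 3  ⊔preds=⊥  new=[-1,1]  stable
  step 5. node 4  ⊔preds=⊥  new=⊥  stable
  step 6. node 5  ⊔preds=⊥  new=[-5,-1]  old=⊥  +wl: 1,4
  step 7. node 6  ⊔preds=[-1,1]  new=[1,3]  old=⊥  +wl: 0,2,5
  step 8. node 7  ⊔preds=⊥  new=[3,5]  stable
  step 9. node 1  ⊔preds=[-5,-1]  new=[-5,1]  old=⊥  +wl: 
  step 10. node 4  ⊔preds=[-5,3]  new=[-5,3]  old=⊥  +wl: 
  step 11. node 0  ⊔preds=[-5,3]  new=[-5,3]  old=⊥  +wl: 4
  step 12. node 2  ⊔preds=[1,3]  new=[0,2]  old=⊥  +wl: 
  step 13. node 5  ⊔preds=[-5,3]  new=[-5,-1]  stable
  step 14. node 4  ⊔preds=[-5,3]  new=[-5,3]  stable

Least fixpoint reached:
  node 0: [-5,3]
  node 1: [-5,1]
  node 2: [0,2]
  node 3: [-1,1]
  node 4: [-5,3]
  node 5: [-5,-1]
  node 6: [1,3]
  node 7: [3,5]

[-5,2]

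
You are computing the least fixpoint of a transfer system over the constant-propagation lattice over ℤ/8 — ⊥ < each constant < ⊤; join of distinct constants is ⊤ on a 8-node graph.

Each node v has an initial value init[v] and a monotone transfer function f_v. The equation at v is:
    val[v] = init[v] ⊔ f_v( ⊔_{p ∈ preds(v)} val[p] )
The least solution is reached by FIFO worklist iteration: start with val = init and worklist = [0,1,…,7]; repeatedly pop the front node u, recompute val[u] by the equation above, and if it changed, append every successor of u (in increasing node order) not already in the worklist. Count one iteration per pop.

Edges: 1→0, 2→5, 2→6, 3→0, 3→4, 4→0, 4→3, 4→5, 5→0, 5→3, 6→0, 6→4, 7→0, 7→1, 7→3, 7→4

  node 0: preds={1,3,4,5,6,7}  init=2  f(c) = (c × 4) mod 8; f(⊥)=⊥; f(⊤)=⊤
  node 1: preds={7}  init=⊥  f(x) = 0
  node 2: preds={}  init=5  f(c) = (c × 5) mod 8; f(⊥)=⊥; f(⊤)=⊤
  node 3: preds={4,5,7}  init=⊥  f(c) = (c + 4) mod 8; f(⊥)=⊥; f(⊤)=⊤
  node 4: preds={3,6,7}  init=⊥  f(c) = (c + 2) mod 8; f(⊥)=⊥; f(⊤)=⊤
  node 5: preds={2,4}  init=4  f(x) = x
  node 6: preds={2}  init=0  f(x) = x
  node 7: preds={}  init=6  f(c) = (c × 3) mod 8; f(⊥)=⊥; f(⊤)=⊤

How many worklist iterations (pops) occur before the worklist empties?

11

Trace (11 dequeues):
  [1] u=0 | in ⊤ | out ⊤ | prev 2 | push {}
  [2] u=1 | in 6 | out 0 | prev ⊥ | push {0}
  [3] u=2 | in ⊥ | out 5 | ==
  [4] u=3 | in ⊤ | out ⊤ | prev ⊥ | push {}
  [5] u=4 | in ⊤ | out ⊤ | prev ⊥ | push {3}
  [6] u=5 | in ⊤ | out ⊤ | prev 4 | push {}
  [7] u=6 | in 5 | out ⊤ | prev 0 | push {4}
  [8] u=7 | in ⊥ | out 6 | ==
  [9] u=0 | in ⊤ | out ⊤ | ==
  [10] u=3 | in ⊤ | out ⊤ | ==
  [11] u=4 | in ⊤ | out ⊤ | ==

Converged values:
  [0] ⊤
  [1] 0
  [2] 5
  [3] ⊤
  [4] ⊤
  [5] ⊤
  [6] ⊤
  [7] 6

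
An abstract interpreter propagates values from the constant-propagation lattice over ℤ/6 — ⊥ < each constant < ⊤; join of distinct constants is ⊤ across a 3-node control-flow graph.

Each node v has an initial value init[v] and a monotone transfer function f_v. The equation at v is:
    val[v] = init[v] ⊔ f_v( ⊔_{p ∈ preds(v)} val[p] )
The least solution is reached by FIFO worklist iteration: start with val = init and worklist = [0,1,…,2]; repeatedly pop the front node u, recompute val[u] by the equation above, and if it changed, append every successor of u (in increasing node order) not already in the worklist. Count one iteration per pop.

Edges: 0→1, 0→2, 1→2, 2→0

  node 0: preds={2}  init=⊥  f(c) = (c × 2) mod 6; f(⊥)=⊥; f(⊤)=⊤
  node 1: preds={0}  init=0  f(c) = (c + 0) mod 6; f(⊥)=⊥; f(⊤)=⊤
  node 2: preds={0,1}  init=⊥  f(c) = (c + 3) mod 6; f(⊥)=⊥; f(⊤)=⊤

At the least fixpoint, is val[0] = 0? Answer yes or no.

Iteration log — 6 steps:
  step 1. node 0  ⊔preds=⊥  new=⊥  stable
  step 2. node 1  ⊔preds=⊥  new=0  stable
  step 3. node 2  ⊔preds=0  new=3  old=⊥  +wl: 0
  step 4. node 0  ⊔preds=3  new=0  old=⊥  +wl: 1,2
  step 5. node 1  ⊔preds=0  new=0  stable
  step 6. node 2  ⊔preds=0  new=3  stable

Least fixpoint reached:
  node 0: 0
  node 1: 0
  node 2: 3

yes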